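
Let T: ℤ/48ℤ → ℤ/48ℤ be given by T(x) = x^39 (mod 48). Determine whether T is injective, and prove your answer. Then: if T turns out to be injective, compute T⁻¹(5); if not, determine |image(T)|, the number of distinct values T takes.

27

T(0) = 0^39 = 0.
T(6): Repeated squaring mod 48: 6^1 ≡ 6, 6^2 ≡ 6² = 36, 6^4 ≡ 36² = 1296 ≡ 0, 6^8 ≡ 0² = 0, 6^16 ≡ 0² = 0, 6^32 ≡ 0² = 0. Since 39 = 32 + 4 + 2 + 1, 6^39 ≡ 0·0·36·6: 0·0 = 0, then 0·36 = 0, then 0·6 = 0. So 6^39 ≡ 0 (mod 48).
So T(0) = T(6) = 0 while 0 ≠ 6, thus T is not injective.
Since T is not injective, we determine |image(T)|. Computing x^39 mod 48 for each x (by repeated squaring, reducing mod 48 at every step), the values T(0), T(1), …, T(47) are: 0, 1, 32, 27, 16, 29, 0, 7, 32, 9, 16, 35, 0, 37, 32, 15, 16, 17, 0, 43, 32, 45, 16, 23, 0, 25, 32, 3, 16, 5, 0, 31, 32, 33, 16, 11, 0, 13, 32, 39, 16, 41, 0, 19, 32, 21, 16, 47.
The distinct values are {0, 1, 3, 5, 7, 9, 11, 13, 15, 16, 17, 19, 21, 23, 25, 27, 29, 31, 32, 33, 35, 37, 39, 41, 43, 45, 47}; there are 27 of them.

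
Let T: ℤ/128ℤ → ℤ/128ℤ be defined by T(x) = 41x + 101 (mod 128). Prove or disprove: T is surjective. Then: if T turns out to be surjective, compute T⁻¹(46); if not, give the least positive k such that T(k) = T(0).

Since gcd(41, 128) = 1, 41 is invertible modulo 128. Euclid's algorithm: 128 = 3·41 + 5, 41 = 8·5 + 1; back-substituting gives 1 = 25·41 − 8·128, so 41⁻¹ ≡ 25 (mod 128).
For any y ∈ ℤ/128ℤ, x = 25(y − 101) mod 128 satisfies T(x) = 41·25(y − 101) + 101 ≡ y (since 41·25 ≡ 1 mod 128). So every y has a preimage.
Hence T is surjective.
Since T is surjective, we find T⁻¹(46): we need 41x ≡ 46 − 101 ≡ 73 (mod 128). Using 41⁻¹ = 25: x ≡ 25·73 = 1825 = 14·128 + 33, so x = 33.
Check: T(33) = 41·33 + 101 = 1454 = 11·128 + 46 ≡ 46 (mod 128).

33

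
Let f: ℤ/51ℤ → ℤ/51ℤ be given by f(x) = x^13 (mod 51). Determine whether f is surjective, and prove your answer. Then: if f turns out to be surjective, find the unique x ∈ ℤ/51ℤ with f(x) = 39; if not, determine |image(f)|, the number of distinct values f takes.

48

Computing x^13 mod 51 for each x (by repeated squaring, reducing mod 51 at every step), the values f(0), f(1), …, f(50) are: 0, 1, 32, 12, 4, 20, 27, 40, 26, 42, 28, 41, 48, 13, 5, 36, 16, 17, 18, 49, 29, 21, 37, 44, 6, 43, 8, 45, 7, 14, 30, 22, 2, 33, 34, 35, 15, 46, 38, 3, 10, 23, 9, 25, 11, 24, 31, 47, 39, 19, 50.
Every element of ℤ/51ℤ appears exactly once in this list, so f is a bijection, and in particular surjective.
Since f is surjective, we read off the preimage of 39 from the same table: f(48) = 39, so f⁻¹(39) = 48.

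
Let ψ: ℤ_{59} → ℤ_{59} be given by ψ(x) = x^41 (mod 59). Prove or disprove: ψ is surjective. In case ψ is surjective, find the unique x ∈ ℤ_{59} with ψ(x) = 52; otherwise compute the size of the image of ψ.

13

Since 59 is prime, the nonzero elements of ℤ_{59} form a cyclic group of order 58.
As gcd(41, 58) = 1, raising to the 41st power is a bijection on this group: if a^41 ≡ b^41 then (ab^{−1})^41 = 1, and the only element of order dividing gcd(41, 58) = 1 is 1, so a = b.
With ψ(0) = 0 this makes ψ injective on all of ℤ_{59}, hence bijective (finite equal-size domain and codomain). In particular ψ is surjective.
Since ψ is surjective, we find the preimage of 52. The inverse of x ↦ x^41 on (ℤ_{59})^× is x ↦ x^17, because 41·17 = 697 = 12·58 + 1 ≡ 1 (mod 58) and x^{58} = 1 for x ≠ 0 (Fermat). So ψ⁻¹(52) = 52^17 mod 59.
Repeated squaring mod 59: 52^1 ≡ 52, 52^2 ≡ 52² = 2704 ≡ 49, 52^4 ≡ 49² = 2401 ≡ 41, 52^8 ≡ 41² = 1681 ≡ 29, 52^16 ≡ 29² = 841 ≡ 15. Since 17 = 16 + 1, 52^17 ≡ 15·52: 15·52 = 780 ≡ 13. So 52^17 ≡ 13 (mod 59).
Hence ψ⁻¹(52) = 13.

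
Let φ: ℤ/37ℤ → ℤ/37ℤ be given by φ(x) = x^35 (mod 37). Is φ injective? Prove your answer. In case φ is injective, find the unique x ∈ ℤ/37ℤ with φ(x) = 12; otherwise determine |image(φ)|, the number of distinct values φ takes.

Since 37 is prime, the nonzero elements of ℤ/37ℤ form a cyclic group of order 36.
As gcd(35, 36) = 1, raising to the 35th power is a bijection on this group: if u^35 ≡ v^35 then (uv^{−1})^35 = 1, and the only element of order dividing gcd(35, 36) = 1 is 1, so u = v.
With φ(0) = 0 this makes φ injective on all of ℤ/37ℤ, hence bijective (finite equal-size domain and codomain). In particular φ is injective.
Since φ is injective, we find the preimage of 12. The inverse of x ↦ x^35 on (ℤ/37ℤ)^× is x ↦ x^35, because 35·35 = 1225 = 34·36 + 1 ≡ 1 (mod 36) and x^{36} = 1 for x ≠ 0 (Fermat). So φ⁻¹(12) = 12^35 mod 37.
Repeated squaring mod 37: 12^1 ≡ 12, 12^2 ≡ 12² = 144 ≡ 33, 12^4 ≡ 33² = 1089 ≡ 16, 12^8 ≡ 16² = 256 ≡ 34, 12^16 ≡ 34² = 1156 ≡ 9, 12^32 ≡ 9² = 81 ≡ 7. Since 35 = 32 + 2 + 1, 12^35 ≡ 7·33·12: 7·33 = 231 ≡ 9, then 9·12 = 108 ≡ 34. So 12^35 ≡ 34 (mod 37).
Hence φ⁻¹(12) = 34.

34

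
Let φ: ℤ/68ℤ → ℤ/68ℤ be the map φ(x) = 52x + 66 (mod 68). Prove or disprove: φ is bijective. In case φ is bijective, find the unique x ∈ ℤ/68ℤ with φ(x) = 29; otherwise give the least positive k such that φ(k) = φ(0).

By definition, φ is injective if φ(u) = φ(v) implies u = v.
We have gcd(52, 68) = 4 > 1. Taking u = 0 and v = 17: φ(0) = 66 and φ(17) = 52·17 + 66 = 950 ≡ 66 (mod 68).
So φ(0) = φ(17) while 0 ≠ 17, thus φ is not injective, hence not bijective.
Since φ is not bijective, we find the least positive k with φ(k) = φ(0): this means 52k ≡ 0 (mod 68), i.e. 68 ∣ 52k. Since gcd(52, 68) = 4, dividing through by 4 this holds exactly when 17 ∣ 13k, and as gcd(13, 17) = 1, exactly when 17 ∣ k.
The smallest positive such k is 17.

17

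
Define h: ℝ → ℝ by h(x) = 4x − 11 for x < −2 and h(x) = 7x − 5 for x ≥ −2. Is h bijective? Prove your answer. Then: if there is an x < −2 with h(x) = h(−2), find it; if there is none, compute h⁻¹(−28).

-17/4

Both pieces are strictly increasing (slopes 4 and 7), so each is injective on its own interval.
The left piece maps (−∞, −2) onto (−∞, −19); the right piece maps [−2, ∞) onto [−19, ∞).
Since −19 = −19, the images partition ℝ: h is injective and surjective, hence bijective.
Because the two images are disjoint, no x < −2 has h(x) = h(−2), so we compute h⁻¹(−28): −28 lies in (−∞, −19), so solve 4x − 11 = −28: x = (−28 + 11)/4 = −17/4.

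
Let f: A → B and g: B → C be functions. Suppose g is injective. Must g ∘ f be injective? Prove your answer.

No. Take A = {0, 1}, B = C = {0, 1, 2, 3}, f(0) = f(1) = 0, and g = identity (injective).
Then (g ∘ f)(0) = (g ∘ f)(1) = 0 with 0 ≠ 1, so g ∘ f is not injective.

not injective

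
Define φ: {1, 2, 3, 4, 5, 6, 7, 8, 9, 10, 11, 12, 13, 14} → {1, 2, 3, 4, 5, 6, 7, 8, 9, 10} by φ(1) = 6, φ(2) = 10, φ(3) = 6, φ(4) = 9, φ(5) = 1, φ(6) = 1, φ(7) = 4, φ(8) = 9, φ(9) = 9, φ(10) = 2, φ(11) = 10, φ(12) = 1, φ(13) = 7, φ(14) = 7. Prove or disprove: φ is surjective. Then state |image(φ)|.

7

No element maps to 3, so φ is not surjective.
The image of φ is {1, 2, 4, 6, 7, 9, 10}, which has 7 elements.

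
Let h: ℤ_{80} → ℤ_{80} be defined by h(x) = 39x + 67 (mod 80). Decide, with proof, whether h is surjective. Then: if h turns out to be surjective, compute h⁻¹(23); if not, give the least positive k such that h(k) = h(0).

Since gcd(39, 80) = 1, 39 is invertible modulo 80. Euclid's algorithm: 80 = 2·39 + 2, 39 = 19·2 + 1; back-substituting gives 1 = 39·39 − 19·80, so 39⁻¹ ≡ 39 (mod 80).
For any y ∈ ℤ_{80}, x = 39(y − 67) mod 80 satisfies h(x) = 39·39(y − 67) + 67 ≡ y (since 39·39 ≡ 1 mod 80). So every y has a preimage.
Thus h is surjective.
Since h is surjective, we compute h⁻¹(23): solve 39x + 67 ≡ 23 (mod 80), i.e. 39x ≡ 36 (mod 80).
Multiplying by 39⁻¹ = 39 gives x ≡ 39·36 = 1404 = 17·80 + 44 ≡ 44 (mod 80).
Check: h(44) = 39·44 + 67 = 1783 = 22·80 + 23 ≡ 23 (mod 80).

44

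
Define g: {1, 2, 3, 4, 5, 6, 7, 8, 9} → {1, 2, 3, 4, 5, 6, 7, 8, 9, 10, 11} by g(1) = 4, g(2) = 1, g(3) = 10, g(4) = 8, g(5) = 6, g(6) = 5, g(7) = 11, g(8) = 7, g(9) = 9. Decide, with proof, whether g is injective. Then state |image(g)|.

9

The values g(1), …, g(9) are 4, 1, 10, 8, 6, 5, 11, 7, 9 — all distinct.
So g(x_1) = g(x_2) only when x_1 = x_2, and g is injective.
The image of g is {1, 4, 5, 6, 7, 8, 9, 10, 11}, which has 9 elements.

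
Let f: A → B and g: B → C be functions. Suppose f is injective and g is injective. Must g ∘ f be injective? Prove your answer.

injective

Suppose (g ∘ f)(u) = (g ∘ f)(v), i.e. g(f(u)) = g(f(v)).
Since g is injective, f(u) = f(v). Since f is injective, u = v. Hence g ∘ f is injective.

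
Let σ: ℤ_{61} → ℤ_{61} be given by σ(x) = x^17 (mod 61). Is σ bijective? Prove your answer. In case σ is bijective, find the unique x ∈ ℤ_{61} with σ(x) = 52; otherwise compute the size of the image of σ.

Since 61 is prime, the nonzero elements of ℤ_{61} form a cyclic group of order 60.
As gcd(17, 60) = 1, raising to the 17th power is a bijection on this group: if s^17 ≡ t^17 then (st^{−1})^17 = 1, and the only element of order dividing gcd(17, 60) = 1 is 1, so s = t.
With σ(0) = 0 this makes σ injective on all of ℤ_{61}, hence bijective (finite equal-size domain and codomain). In particular σ is bijective.
Since σ is bijective, we find the preimage of 52. The inverse of x ↦ x^17 on (ℤ_{61})^× is x ↦ x^53, because 17·53 = 901 = 15·60 + 1 ≡ 1 (mod 60) and x^{60} = 1 for x ≠ 0 (Fermat). So σ⁻¹(52) = 52^53 mod 61.
Repeated squaring mod 61: 52^1 ≡ 52, 52^2 ≡ 52² = 2704 ≡ 20, 52^4 ≡ 20² = 400 ≡ 34, 52^8 ≡ 34² = 1156 ≡ 58, 52^16 ≡ 58² = 3364 ≡ 9, 52^32 ≡ 9² = 81 ≡ 20. Since 53 = 32 + 16 + 4 + 1, 52^53 ≡ 20·9·34·52: 20·9 = 180 ≡ 58, then 58·34 = 1972 ≡ 20, then 20·52 = 1040 ≡ 3. So 52^53 ≡ 3 (mod 61).
Hence σ⁻¹(52) = 3.

3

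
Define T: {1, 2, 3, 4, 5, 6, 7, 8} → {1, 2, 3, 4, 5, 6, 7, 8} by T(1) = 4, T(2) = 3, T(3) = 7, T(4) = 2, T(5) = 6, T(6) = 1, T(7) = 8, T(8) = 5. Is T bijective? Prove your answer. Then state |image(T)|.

The values 4, 3, 7, 2, 6, 1, 8, 5 are a permutation of {1, 2, 3, 4, 5, 6, 7, 8}: each element appears exactly once.
So T is injective and surjective, hence bijective.
The image of T is {1, 2, 3, 4, 5, 6, 7, 8}, which has 8 elements.

8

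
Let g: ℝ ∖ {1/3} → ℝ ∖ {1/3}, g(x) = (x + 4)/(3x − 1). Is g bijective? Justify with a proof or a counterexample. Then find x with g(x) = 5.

Suppose g(a) = g(b). Cross-multiplying: (a + 4)(3b − 1) = (b + 4)(3a − 1).
Expanding both sides and cancelling the symmetric terms leaves −13·(a − b) = 0. Since −13 ≠ 0, a = b. Hence g is injective.
For any y ≠ 1/3, solving y(3x − 1) = x + 4 for x gives a well-defined x ≠ 1/3. So g is surjective.
Hence g is bijective.
Solving g(x) = 5: cross-multiplying gives x + 4 = 5(3x − 1), which rearranges to −14x = −9, so x = 9/14.

9/14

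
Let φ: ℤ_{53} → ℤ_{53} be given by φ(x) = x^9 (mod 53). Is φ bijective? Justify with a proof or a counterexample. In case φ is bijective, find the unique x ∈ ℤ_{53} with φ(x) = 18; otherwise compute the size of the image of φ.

Since 53 is prime, the nonzero elements of ℤ_{53} form a cyclic group of order 52.
As gcd(9, 52) = 1, raising to the 9th power is a bijection on this group: if s^9 ≡ t^9 then (st^{−1})^9 = 1, and the only element of order dividing gcd(9, 52) = 1 is 1, so s = t.
With φ(0) = 0 this makes φ injective on all of ℤ_{53}, hence bijective (finite equal-size domain and codomain). In particular φ is bijective.
Since φ is bijective, we find the preimage of 18. The inverse of x ↦ x^9 on (ℤ_{53})^× is x ↦ x^29, because 9·29 = 261 = 5·52 + 1 ≡ 1 (mod 52) and x^{52} = 1 for x ≠ 0 (Fermat). So φ⁻¹(18) = 18^29 mod 53.
Repeated squaring mod 53: 18^1 ≡ 18, 18^2 ≡ 18² = 324 ≡ 6, 18^4 ≡ 6² = 36, 18^8 ≡ 36² = 1296 ≡ 24, 18^16 ≡ 24² = 576 ≡ 46. Since 29 = 16 + 8 + 4 + 1, 18^29 ≡ 46·24·36·18: 46·24 = 1104 ≡ 44, then 44·36 = 1584 ≡ 47, then 47·18 = 846 ≡ 51. So 18^29 ≡ 51 (mod 53).
Hence φ⁻¹(18) = 51.

51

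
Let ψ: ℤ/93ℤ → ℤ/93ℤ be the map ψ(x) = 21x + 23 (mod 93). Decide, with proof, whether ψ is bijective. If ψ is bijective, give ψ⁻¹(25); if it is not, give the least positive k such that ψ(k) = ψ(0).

Recall that ψ is injective if ψ(x_1) = ψ(x_2) implies x_1 = x_2.
We have gcd(21, 93) = 3 > 1. Taking x_1 = 0 and x_2 = 31: ψ(0) = 23 and ψ(31) = 21·31 + 23 = 674 ≡ 23 (mod 93).
So ψ(0) = ψ(31) while 0 ≠ 31, therefore ψ is not injective, hence not bijective.
Since ψ is not bijective, we find the least positive k with ψ(k) = ψ(0): this means 21k ≡ 0 (mod 93), i.e. 93 ∣ 21k. Since gcd(21, 93) = 3, dividing through by 3 this holds exactly when 31 ∣ 7k, and as gcd(7, 31) = 1, exactly when 31 ∣ k.
The smallest positive such k is 31.

31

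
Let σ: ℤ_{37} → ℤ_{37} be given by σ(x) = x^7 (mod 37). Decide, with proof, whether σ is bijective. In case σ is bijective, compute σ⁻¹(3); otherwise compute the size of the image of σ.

30

Since 37 is prime, the nonzero elements of ℤ_{37} form a cyclic group of order 36.
As gcd(7, 36) = 1, raising to the 7th power is a bijection on this group: if u^7 ≡ v^7 then (uv^{−1})^7 = 1, and the only element of order dividing gcd(7, 36) = 1 is 1, so u = v.
With σ(0) = 0 this makes σ injective on all of ℤ_{37}, hence bijective (finite equal-size domain and codomain). In particular σ is bijective.
Since σ is bijective, we find the preimage of 3. The inverse of x ↦ x^7 on (ℤ_{37})^× is x ↦ x^31, because 7·31 = 217 = 6·36 + 1 ≡ 1 (mod 36) and x^{36} = 1 for x ≠ 0 (Fermat). So σ⁻¹(3) = 3^31 mod 37.
Repeated squaring mod 37: 3^1 ≡ 3, 3^2 ≡ 3² = 9, 3^4 ≡ 9² = 81 ≡ 7, 3^8 ≡ 7² = 49 ≡ 12, 3^16 ≡ 12² = 144 ≡ 33. Since 31 = 16 + 8 + 4 + 2 + 1, 3^31 ≡ 33·12·7·9·3: 33·12 = 396 ≡ 26, then 26·7 = 182 ≡ 34, then 34·9 = 306 ≡ 10, then 10·3 = 30. So 3^31 ≡ 30 (mod 37).
Hence σ⁻¹(3) = 30.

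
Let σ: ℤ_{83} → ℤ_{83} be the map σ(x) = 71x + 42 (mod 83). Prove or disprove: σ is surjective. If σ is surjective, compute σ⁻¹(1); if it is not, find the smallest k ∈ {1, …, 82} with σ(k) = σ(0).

38

Since gcd(71, 83) = 1, 71 is invertible modulo 83. Euclid's algorithm: 83 = 1·71 + 12, 71 = 5·12 + 11, 12 = 1·11 + 1; back-substituting gives 1 = 76·71 − 65·83, so 71⁻¹ ≡ 76 (mod 83).
For any y ∈ ℤ_{83}, x = 76(y − 42) mod 83 satisfies σ(x) = 71·76(y − 42) + 42 ≡ y (since 71·76 ≡ 1 mod 83). So every y has a preimage.
Hence σ is surjective.
Since σ is surjective, we find σ⁻¹(1): we need 71x ≡ 1 − 42 ≡ 42 (mod 83). Using 71⁻¹ = 76: x ≡ 76·42 = 3192 = 38·83 + 38, so x = 38.
Check: σ(38) = 71·38 + 42 = 2740 = 33·83 + 1 ≡ 1 (mod 83).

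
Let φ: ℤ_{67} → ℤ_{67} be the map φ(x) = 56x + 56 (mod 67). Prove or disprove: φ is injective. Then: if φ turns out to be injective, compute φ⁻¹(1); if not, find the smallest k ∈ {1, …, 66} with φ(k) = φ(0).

Recall that φ is injective when φ(a) = φ(b) forces a = b.
Suppose φ(a) = φ(b) in ℤ_{67}. Then 56a + 56 ≡ 56b + 56 (mod 67), therefore 56(a − b) ≡ 0 (mod 67).
Since gcd(56, 67) = 1, 56 is invertible modulo 67, so a − b ≡ 0 (mod 67), i.e. a = b.
Therefore φ is injective.
We now compute 56⁻¹ mod 67 explicitly. Euclid's algorithm: 67 = 1·56 + 11, 56 = 5·11 + 1; back-substituting gives 1 = 6·56 − 5·67, so 56⁻¹ ≡ 6 (mod 67).
Since φ is injective, we find φ⁻¹(1): we need 56x ≡ 1 − 56 ≡ 12 (mod 67). Using 56⁻¹ = 6: x ≡ 6·12 = 72 = 1·67 + 5, so x = 5.
Check: φ(5) = 56·5 + 56 = 336 = 5·67 + 1 ≡ 1 (mod 67).

5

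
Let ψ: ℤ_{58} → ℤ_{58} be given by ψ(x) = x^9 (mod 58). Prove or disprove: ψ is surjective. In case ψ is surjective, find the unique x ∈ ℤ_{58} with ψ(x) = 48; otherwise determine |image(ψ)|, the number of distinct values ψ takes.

Computing x^9 mod 58 for each x (by repeated squaring, reducing mod 58 at every step), the values ψ(0), ψ(1), …, ψ(57) are: 0, 1, 48, 21, 42, 33, 22, 49, 44, 35, 18, 31, 12, 5, 32, 55, 24, 17, 56, 11, 52, 43, 38, 7, 54, 45, 8, 39, 28, 29, 30, 19, 50, 13, 4, 51, 20, 15, 6, 47, 2, 41, 34, 3, 26, 53, 46, 27, 40, 23, 14, 9, 36, 25, 16, 37, 10, 57.
Every element of ℤ_{58} appears exactly once in this list, so ψ is a bijection, and in particular surjective.
Since ψ is surjective, we read off the preimage of 48 from the same table: ψ(2) = 48, so ψ⁻¹(48) = 2.

2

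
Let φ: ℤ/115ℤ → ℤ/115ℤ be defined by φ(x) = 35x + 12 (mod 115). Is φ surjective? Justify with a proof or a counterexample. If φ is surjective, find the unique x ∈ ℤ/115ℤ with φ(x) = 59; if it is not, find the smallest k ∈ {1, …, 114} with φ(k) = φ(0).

23

Recall that surjectivity means every element of the codomain has a preimage under φ.
Since gcd(35, 115) = 5, we have 35x ≡ 0 (mod 5) for all x, so φ(x) ≡ 2 (mod 5).
But 0 ≢ 2 (mod 5), so 0 ∈ ℤ/115ℤ has no preimage. So φ is not surjective.
Since φ is not surjective, we find the least positive k with φ(k) = φ(0): this means 35k ≡ 0 (mod 115), i.e. 115 ∣ 35k. Since gcd(35, 115) = 5, dividing through by 5 this holds exactly when 23 ∣ 7k, and as gcd(7, 23) = 1, exactly when 23 ∣ k.
The smallest positive such k is 23.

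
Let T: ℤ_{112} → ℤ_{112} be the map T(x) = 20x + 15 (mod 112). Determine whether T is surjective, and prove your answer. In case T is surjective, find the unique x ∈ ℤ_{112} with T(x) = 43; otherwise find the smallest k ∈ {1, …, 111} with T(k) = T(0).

28

By definition, T is surjective if every y in the codomain equals T(x) for some x in the domain.
Since gcd(20, 112) = 4, we have 20x ≡ 0 (mod 4) for all x, so T(x) ≡ 3 (mod 4).
But 0 ≢ 3 (mod 4), so 0 ∈ ℤ_{112} has no preimage. So T is not surjective.
Since T is not surjective, we find the least positive k with T(k) = T(0): this means 20k ≡ 0 (mod 112), i.e. 112 ∣ 20k. Since gcd(20, 112) = 4, dividing through by 4 this holds exactly when 28 ∣ 5k, and as gcd(5, 28) = 1, exactly when 28 ∣ k.
The smallest positive such k is 28.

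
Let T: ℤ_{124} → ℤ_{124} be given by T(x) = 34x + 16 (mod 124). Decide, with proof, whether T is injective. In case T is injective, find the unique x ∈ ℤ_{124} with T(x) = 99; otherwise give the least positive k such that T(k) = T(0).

Recall that T is injective if T(s) = T(t) implies s = t.
We have gcd(34, 124) = 2 > 1. Taking s = 0 and t = 62: T(0) = 16 and T(62) = 34·62 + 16 = 2124 ≡ 16 (mod 124).
So T(0) = T(62) while 0 ≠ 62, so T is not injective.
Since T is not injective, we find the least positive k with T(k) = T(0): this means 34k ≡ 0 (mod 124), i.e. 124 ∣ 34k. Since gcd(34, 124) = 2, dividing through by 2 this holds exactly when 62 ∣ 17k, and as gcd(17, 62) = 1, exactly when 62 ∣ k.
The smallest positive such k is 62.

62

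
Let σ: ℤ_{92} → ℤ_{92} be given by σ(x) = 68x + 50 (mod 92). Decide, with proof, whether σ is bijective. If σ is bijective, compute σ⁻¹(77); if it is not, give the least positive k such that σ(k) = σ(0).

By definition, injectivity means: for all a, b in the domain, σ(a) = σ(b) implies a = b.
We have gcd(68, 92) = 4 > 1. Taking a = 0 and b = 23: σ(0) = 50 and σ(23) = 68·23 + 50 = 1614 ≡ 50 (mod 92).
So σ(0) = σ(23) while 0 ≠ 23, so σ is not injective, hence not bijective.
Since σ is not bijective, we find the least positive k with σ(k) = σ(0): this means 68k ≡ 0 (mod 92), i.e. 92 ∣ 68k. Since gcd(68, 92) = 4, dividing through by 4 this holds exactly when 23 ∣ 17k, and as gcd(17, 23) = 1, exactly when 23 ∣ k.
The smallest positive such k is 23.

23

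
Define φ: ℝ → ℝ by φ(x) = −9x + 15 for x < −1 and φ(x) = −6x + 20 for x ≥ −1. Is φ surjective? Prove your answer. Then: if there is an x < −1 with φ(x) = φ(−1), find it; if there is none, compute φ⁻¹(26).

-11/9

Both pieces are strictly decreasing (slopes −9 and −6), so each is injective on its own interval.
The left piece maps (−∞, −1) onto (24, ∞); the right piece maps [−1, ∞) onto (−∞, 26].
The union (24, ∞) ∪ (−∞, 26] covers ℝ, so φ is surjective.
For the follow-up: the images overlap, so an x < −1 with φ(x) = φ(−1) exists. φ(−1) = 26; solving −9x + 15 = 26 for x < −1 gives x = (26 − 15)/(−9) = −11/9.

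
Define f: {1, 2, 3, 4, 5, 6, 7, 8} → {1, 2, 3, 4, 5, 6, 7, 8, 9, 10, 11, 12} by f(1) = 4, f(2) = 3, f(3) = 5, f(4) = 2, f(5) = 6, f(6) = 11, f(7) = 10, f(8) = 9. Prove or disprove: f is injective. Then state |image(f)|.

The values f(1), …, f(8) are 4, 3, 5, 2, 6, 11, 10, 9 — all distinct.
So f(s) = f(t) only when s = t, and f is injective.
The image of f is {2, 3, 4, 5, 6, 9, 10, 11}, which has 8 elements.

8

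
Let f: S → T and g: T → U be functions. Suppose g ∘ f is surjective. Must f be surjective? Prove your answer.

No. Take S = {0, 1, 2}, T = {0, 1, 2, 3}, U = {0}, f(a) = 0 for every a ∈ S, and g(b) = 0 for every b ∈ T.
Then g ∘ f is surjective onto {0}, but 3 ∈ T has no preimage under f, so f is not surjective.

not surjective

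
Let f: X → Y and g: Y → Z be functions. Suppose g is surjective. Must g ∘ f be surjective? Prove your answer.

not surjective

No. Take X = {0}, Y = Z = {0, 1, 2, 3, 4, 5}, f(0) = 0, and g = identity (surjective).
Then (g ∘ f)(0) = 0, and 5 ∈ Z has no preimage under g ∘ f, so g ∘ f is not surjective.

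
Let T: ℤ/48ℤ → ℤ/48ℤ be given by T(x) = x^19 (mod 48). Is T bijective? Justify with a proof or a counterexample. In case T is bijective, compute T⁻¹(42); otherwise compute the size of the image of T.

T(0) = 0^19 = 0.
T(6): Repeated squaring mod 48: 6^1 ≡ 6, 6^2 ≡ 6² = 36, 6^4 ≡ 36² = 1296 ≡ 0, 6^8 ≡ 0² = 0, 6^16 ≡ 0² = 0. Since 19 = 16 + 2 + 1, 6^19 ≡ 0·36·6: 0·36 = 0, then 0·6 = 0. So 6^19 ≡ 0 (mod 48).
So T(0) = T(6) = 0 while 0 ≠ 6, so T is not injective, hence not bijective.
Since T is not bijective, we determine |image(T)|. Computing x^19 mod 48 for each x (by repeated squaring, reducing mod 48 at every step), the values T(0), T(1), …, T(47) are: 0, 1, 32, 27, 16, 29, 0, 7, 32, 9, 16, 35, 0, 37, 32, 15, 16, 17, 0, 43, 32, 45, 16, 23, 0, 25, 32, 3, 16, 5, 0, 31, 32, 33, 16, 11, 0, 13, 32, 39, 16, 41, 0, 19, 32, 21, 16, 47.
The distinct values are {0, 1, 3, 5, 7, 9, 11, 13, 15, 16, 17, 19, 21, 23, 25, 27, 29, 31, 32, 33, 35, 37, 39, 41, 43, 45, 47}; there are 27 of them.

27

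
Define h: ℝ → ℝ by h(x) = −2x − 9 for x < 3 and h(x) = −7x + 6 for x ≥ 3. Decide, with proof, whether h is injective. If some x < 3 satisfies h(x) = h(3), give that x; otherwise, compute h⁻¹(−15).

Both pieces are strictly decreasing (slopes −2 and −7), so each is injective on its own interval.
The left piece maps (−∞, 3) onto (−15, ∞); the right piece maps [3, ∞) onto (−∞, −15].
These images are disjoint, so no value is attained by both pieces. Therefore h is injective.
Because the two images are disjoint, no x < 3 has h(x) = h(3), so we compute h⁻¹(−15): −15 lies in (−∞, −15], so solve −7x + 6 = −15: x = (−15 − 6)/(−7) = 3.

3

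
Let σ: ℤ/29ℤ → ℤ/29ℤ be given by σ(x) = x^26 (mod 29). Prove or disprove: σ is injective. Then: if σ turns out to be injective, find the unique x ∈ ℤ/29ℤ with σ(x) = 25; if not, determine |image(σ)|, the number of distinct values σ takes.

σ(14): Repeated squaring mod 29: 14^1 ≡ 14, 14^2 ≡ 14² = 196 ≡ 22, 14^4 ≡ 22² = 484 ≡ 20, 14^8 ≡ 20² = 400 ≡ 23, 14^16 ≡ 23² = 529 ≡ 7. Since 26 = 16 + 8 + 2, 14^26 ≡ 7·23·22: 7·23 = 161 ≡ 16, then 16·22 = 352 ≡ 4. So 14^26 ≡ 4 (mod 29).
σ(15): Repeated squaring mod 29: 15^1 ≡ 15, 15^2 ≡ 15² = 225 ≡ 22, 15^4 ≡ 22² = 484 ≡ 20, 15^8 ≡ 20² = 400 ≡ 23, 15^16 ≡ 23² = 529 ≡ 7. Since 26 = 16 + 8 + 2, 15^26 ≡ 7·23·22: 7·23 = 161 ≡ 16, then 16·22 = 352 ≡ 4. So 15^26 ≡ 4 (mod 29).
So σ(14) = σ(15) = 4 while 14 ≠ 15, thus σ is not injective.
Since σ is not injective, we determine |image(σ)|. Computing x^26 mod 29 for each x (by repeated squaring, reducing mod 29 at every step), the values σ(0), σ(1), …, σ(28) are: 0, 1, 22, 13, 20, 7, 25, 16, 5, 24, 9, 6, 28, 23, 4, 4, 23, 28, 6, 9, 24, 5, 16, 25, 7, 20, 13, 22, 1.
The distinct values are {0, 1, 4, 5, 6, 7, 9, 13, 16, 20, 22, 23, 24, 25, 28}; there are 15 of them.

15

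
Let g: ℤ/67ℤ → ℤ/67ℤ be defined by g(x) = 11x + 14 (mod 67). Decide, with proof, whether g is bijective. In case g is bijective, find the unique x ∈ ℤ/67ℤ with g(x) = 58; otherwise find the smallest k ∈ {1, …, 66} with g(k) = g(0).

Recall that g is injective if g(u) = g(v) implies u = v.
Suppose g(u) = g(v) in ℤ/67ℤ. Then 11u + 14 ≡ 11v + 14 (mod 67), so 11(u − v) ≡ 0 (mod 67).
Since gcd(11, 67) = 1, 11 is invertible modulo 67, therefore u − v ≡ 0 (mod 67), i.e. u = v.
We now compute 11⁻¹ mod 67 explicitly. Euclid's algorithm: 67 = 6·11 + 1; back-substituting gives 1 = 61·11 − 10·67, so 11⁻¹ ≡ 61 (mod 67).
For any y ∈ ℤ/67ℤ, x = 61(y − 14) mod 67 satisfies g(x) = 11·61(y − 14) + 14 ≡ y (since 11·61 ≡ 1 mod 67). So every y has a preimage.
So g is bijective.
Since g is bijective, we find g⁻¹(58): we need 11x ≡ 58 − 14 ≡ 44 (mod 67). Using 11⁻¹ = 61: x ≡ 61·44 = 2684 = 40·67 + 4, so x = 4.
Check: g(4) = 11·4 + 14 = 58 ≡ 58 (mod 67).

4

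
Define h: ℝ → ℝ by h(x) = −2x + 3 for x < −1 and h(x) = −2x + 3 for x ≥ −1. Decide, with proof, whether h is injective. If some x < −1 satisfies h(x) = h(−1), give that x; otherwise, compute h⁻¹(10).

Both pieces are strictly decreasing (slopes −2 and −2), so each is injective on its own interval.
The left piece maps (−∞, −1) onto (5, ∞); the right piece maps [−1, ∞) onto (−∞, 5].
These images are disjoint, so no value is attained by both pieces. So h is injective.
Because the two images are disjoint, no x < −1 has h(x) = h(−1), so we compute h⁻¹(10): 10 lies in (5, ∞), so solve −2x + 3 = 10: x = (10 − 3)/(−2) = −7/2.

-7/2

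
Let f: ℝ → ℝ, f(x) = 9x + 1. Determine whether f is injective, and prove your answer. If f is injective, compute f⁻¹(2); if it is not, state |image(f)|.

Suppose f(s) = f(t). Then 9s + 1 = 9t + 1, thus 9s = 9t, so s = t.
So f is injective.
Since f is injective, we compute f⁻¹(2) = (2 − 1)/9 = 1/9.

1/9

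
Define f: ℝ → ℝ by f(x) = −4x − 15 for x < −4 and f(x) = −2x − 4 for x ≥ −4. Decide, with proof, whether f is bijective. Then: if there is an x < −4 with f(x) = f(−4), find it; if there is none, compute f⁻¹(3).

Both pieces are strictly decreasing (slopes −4 and −2), so each is injective on its own interval.
The left piece maps (−∞, −4) onto (1, ∞); the right piece maps [−4, ∞) onto (−∞, 4].
These images overlap. In particular f(−4) = 4 (right piece), and solving −4x − 15 = 4 on the left piece gives x = −19/4 < −4.
So f(−19/4) = f(−4) with −19/4 ≠ −4, and f is not injective, hence not bijective. This x = −19/4 is the requested value below −4.

-19/4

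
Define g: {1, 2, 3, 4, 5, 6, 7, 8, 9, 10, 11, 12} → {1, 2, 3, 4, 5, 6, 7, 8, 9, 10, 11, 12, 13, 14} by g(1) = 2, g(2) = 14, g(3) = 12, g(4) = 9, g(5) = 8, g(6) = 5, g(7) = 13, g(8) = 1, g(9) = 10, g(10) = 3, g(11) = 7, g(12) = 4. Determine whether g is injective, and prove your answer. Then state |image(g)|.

12

The values g(1), …, g(12) are 2, 14, 12, 9, 8, 5, 13, 1, 10, 3, 7, 4 — all distinct.
So g(a) = g(b) only when a = b, and g is injective.
The image of g is {1, 2, 3, 4, 5, 7, 8, 9, 10, 12, 13, 14}, which has 12 elements.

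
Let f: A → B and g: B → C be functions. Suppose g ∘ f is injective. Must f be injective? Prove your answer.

Suppose f(a) = f(b). Applying g: (g ∘ f)(a) = (g ∘ f)(b). Since g ∘ f is injective, a = b. So f is injective.

injective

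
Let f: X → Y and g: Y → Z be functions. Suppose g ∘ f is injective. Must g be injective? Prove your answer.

not injective

No. Take X = {0, 1}, Y = {0, 1, 2, 3}, Z = {0, 1, 2, 3}, f(a) = a for each a ∈ X, and g(b) = 2 if b ∈ {2, 3} else g(b) = b.
Then g ∘ f = f is injective (X ⊂ Y and f is the inclusion), but g(2) = g(3) = 2 with 2 ≠ 3, so g is not injective.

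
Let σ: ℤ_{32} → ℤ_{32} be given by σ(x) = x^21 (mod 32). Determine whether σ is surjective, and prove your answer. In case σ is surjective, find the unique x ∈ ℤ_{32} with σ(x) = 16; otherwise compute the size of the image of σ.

17

σ(0) = 0^21 = 0.
σ(2): Repeated squaring mod 32: 2^1 ≡ 2, 2^2 ≡ 2² = 4, 2^4 ≡ 4² = 16, 2^8 ≡ 16² = 256 ≡ 0, 2^16 ≡ 0² = 0. Since 21 = 16 + 4 + 1, 2^21 ≡ 0·16·2: 0·16 = 0, then 0·2 = 0. So 2^21 ≡ 0 (mod 32).
So σ(0) = σ(2) = 0 while 0 ≠ 2, hence σ is not injective.
A non-injective map from the 32-element set ℤ_{32} to itself takes at most 31 distinct values, so it cannot be surjective. Therefore σ is not surjective.
Since σ is not surjective, we determine |image(σ)|. Computing x^21 mod 32 for each x (by repeated squaring, reducing mod 32 at every step), the values σ(0), σ(1), …, σ(31) are: 0, 1, 0, 19, 0, 21, 0, 7, 0, 9, 0, 27, 0, 29, 0, 15, 0, 17, 0, 3, 0, 5, 0, 23, 0, 25, 0, 11, 0, 13, 0, 31.
The distinct values are {0, 1, 3, 5, 7, 9, 11, 13, 15, 17, 19, 21, 23, 25, 27, 29, 31}; there are 17 of them.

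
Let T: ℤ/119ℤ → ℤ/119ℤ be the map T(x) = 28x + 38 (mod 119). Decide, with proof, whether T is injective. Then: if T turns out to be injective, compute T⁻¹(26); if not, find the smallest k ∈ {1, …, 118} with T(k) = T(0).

17

Recall: injectivity means: for all s, t in the domain, T(s) = T(t) implies s = t.
We have gcd(28, 119) = 7 > 1. Taking s = 0 and t = 17: T(0) = 38 and T(17) = 28·17 + 38 = 514 ≡ 38 (mod 119).
So T(0) = T(17) while 0 ≠ 17, so T is not injective.
Since T is not injective, we find the least positive k with T(k) = T(0): this means 28k ≡ 0 (mod 119), i.e. 119 ∣ 28k. Since gcd(28, 119) = 7, dividing through by 7 this holds exactly when 17 ∣ 4k, and as gcd(4, 17) = 1, exactly when 17 ∣ k.
The smallest positive such k is 17.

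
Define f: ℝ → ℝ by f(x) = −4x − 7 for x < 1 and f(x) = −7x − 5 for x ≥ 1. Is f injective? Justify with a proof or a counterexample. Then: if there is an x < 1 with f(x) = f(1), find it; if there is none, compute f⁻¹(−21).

Both pieces are strictly decreasing (slopes −4 and −7), so each is injective on its own interval.
The left piece maps (−∞, 1) onto (−11, ∞); the right piece maps [1, ∞) onto (−∞, −12].
These images are disjoint, so no value is attained by both pieces. Hence f is injective.
Because the two images are disjoint, no x < 1 has f(x) = f(1), so we compute f⁻¹(−21): −21 lies in (−∞, −12], so solve −7x − 5 = −21: x = (−21 + 5)/(−7) = 16/7.

16/7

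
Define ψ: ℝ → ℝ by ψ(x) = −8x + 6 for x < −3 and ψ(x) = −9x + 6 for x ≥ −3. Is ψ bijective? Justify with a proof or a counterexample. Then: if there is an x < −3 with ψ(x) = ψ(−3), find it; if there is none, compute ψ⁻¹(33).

Both pieces are strictly decreasing (slopes −8 and −9), so each is injective on its own interval.
The left piece maps (−∞, −3) onto (30, ∞); the right piece maps [−3, ∞) onto (−∞, 33].
These images overlap. In particular ψ(−3) = 33 (right piece), and solving −8x + 6 = 33 on the left piece gives x = −27/8 < −3.
So ψ(−27/8) = ψ(−3) with −27/8 ≠ −3, and ψ is not injective, hence not bijective. This x = −27/8 is the requested value below −3.

-27/8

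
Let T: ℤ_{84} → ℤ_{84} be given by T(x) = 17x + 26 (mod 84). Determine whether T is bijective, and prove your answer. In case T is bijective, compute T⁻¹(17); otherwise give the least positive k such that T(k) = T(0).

39

If T(s) = T(t), then 17s ≡ 17t (mod 84). Because gcd(17, 84) = 1, we may cancel 17 to get s ≡ t (mod 84).
We now compute 17⁻¹ mod 84 explicitly. Euclid's algorithm: 84 = 4·17 + 16, 17 = 1·16 + 1; back-substituting gives 1 = 5·17 − 1·84, so 17⁻¹ ≡ 5 (mod 84).
Then y ↦ 5(y − 26) is a two-sided inverse to T, so every y ∈ ℤ_{84} has a preimage.
Thus T is bijective.
Since T is bijective, we find T⁻¹(17): we need 17x ≡ 17 − 26 ≡ 75 (mod 84). Using 17⁻¹ = 5: x ≡ 5·75 = 375 = 4·84 + 39, so x = 39.
Check: T(39) = 17·39 + 26 = 689 = 8·84 + 17 ≡ 17 (mod 84).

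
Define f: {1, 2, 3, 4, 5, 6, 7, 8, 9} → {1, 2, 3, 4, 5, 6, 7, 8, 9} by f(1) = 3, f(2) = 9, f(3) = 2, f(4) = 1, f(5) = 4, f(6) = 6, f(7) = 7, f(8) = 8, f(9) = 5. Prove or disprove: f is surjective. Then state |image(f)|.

Every element of the codomain has a preimage: 1 = f(4), 2 = f(3), 3 = f(1), 4 = f(5), 5 = f(9), 6 = f(6), 7 = f(7), 8 = f(8), 9 = f(2).
Therefore f is surjective.
The image of f is {1, 2, 3, 4, 5, 6, 7, 8, 9}, which has 9 elements.

9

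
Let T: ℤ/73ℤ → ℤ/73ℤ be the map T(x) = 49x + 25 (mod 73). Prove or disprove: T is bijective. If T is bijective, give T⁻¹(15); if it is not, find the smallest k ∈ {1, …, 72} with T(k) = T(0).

By definition, injectivity means: for all s, t in the domain, T(s) = T(t) implies s = t.
Suppose T(s) = T(t) in ℤ/73ℤ. Then 49s + 25 ≡ 49t + 25 (mod 73), hence 49(s − t) ≡ 0 (mod 73).
Since gcd(49, 73) = 1, 49 is invertible modulo 73, thus s − t ≡ 0 (mod 73), i.e. s = t.
We now compute 49⁻¹ mod 73 explicitly. Euclid's algorithm: 73 = 1·49 + 24, 49 = 2·24 + 1; back-substituting gives 1 = 3·49 − 2·73, so 49⁻¹ ≡ 3 (mod 73).
Then y ↦ 3(y − 25) is a two-sided inverse to T, so every y ∈ ℤ/73ℤ has a preimage.
Thus T is bijective.
Since T is bijective, we find T⁻¹(15): we need 49x ≡ 15 − 25 ≡ 63 (mod 73). Using 49⁻¹ = 3: x ≡ 3·63 = 189 = 2·73 + 43, so x = 43.
Check: T(43) = 49·43 + 25 = 2132 = 29·73 + 15 ≡ 15 (mod 73).

43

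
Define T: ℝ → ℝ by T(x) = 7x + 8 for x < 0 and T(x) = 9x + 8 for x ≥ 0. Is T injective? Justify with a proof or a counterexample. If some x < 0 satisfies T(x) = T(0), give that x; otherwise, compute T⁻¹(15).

Both pieces are strictly increasing (slopes 7 and 9), so each is injective on its own interval.
The left piece maps (−∞, 0) onto (−∞, 8); the right piece maps [0, ∞) onto [8, ∞).
These images are disjoint, so no value is attained by both pieces. Therefore T is injective.
Because the two images are disjoint, no x < 0 has T(x) = T(0), so we compute T⁻¹(15): 15 lies in [8, ∞), so solve 9x + 8 = 15: x = (15 − 8)/9 = 7/9.

7/9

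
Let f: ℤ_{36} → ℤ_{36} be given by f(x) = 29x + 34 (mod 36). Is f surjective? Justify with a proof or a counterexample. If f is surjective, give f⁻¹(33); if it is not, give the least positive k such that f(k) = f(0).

Since gcd(29, 36) = 1, 29 is invertible modulo 36. Euclid's algorithm: 36 = 1·29 + 7, 29 = 4·7 + 1; back-substituting gives 1 = 5·29 − 4·36, so 29⁻¹ ≡ 5 (mod 36).
For any y ∈ ℤ_{36}, x = 5(y − 34) mod 36 satisfies f(x) = 29·5(y − 34) + 34 ≡ y (since 29·5 ≡ 1 mod 36). So every y has a preimage.
Therefore f is surjective.
Since f is surjective, we find f⁻¹(33): we need 29x ≡ 33 − 34 ≡ 35 (mod 36). Using 29⁻¹ = 5: x ≡ 5·35 = 175 = 4·36 + 31, so x = 31.
Check: f(31) = 29·31 + 34 = 933 = 25·36 + 33 ≡ 33 (mod 36).

31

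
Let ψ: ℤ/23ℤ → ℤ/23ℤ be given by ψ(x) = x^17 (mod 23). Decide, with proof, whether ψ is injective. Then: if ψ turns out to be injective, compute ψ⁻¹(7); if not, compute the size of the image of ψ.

20

Since 23 is prime, the nonzero elements of ℤ/23ℤ form a cyclic group of order 22.
As gcd(17, 22) = 1, raising to the 17th power is a bijection on this group: if s^17 ≡ t^17 then (st^{−1})^17 = 1, and the only element of order dividing gcd(17, 22) = 1 is 1, so s = t.
With ψ(0) = 0 this makes ψ injective on all of ℤ/23ℤ, hence bijective (finite equal-size domain and codomain). In particular ψ is injective.
Since ψ is injective, we find the preimage of 7. The inverse of x ↦ x^17 on (ℤ/23ℤ)^× is x ↦ x^13, because 17·13 = 221 = 10·22 + 1 ≡ 1 (mod 22) and x^{22} = 1 for x ≠ 0 (Fermat). So ψ⁻¹(7) = 7^13 mod 23.
Repeated squaring mod 23: 7^1 ≡ 7, 7^2 ≡ 7² = 49 ≡ 3, 7^4 ≡ 3² = 9, 7^8 ≡ 9² = 81 ≡ 12. Since 13 = 8 + 4 + 1, 7^13 ≡ 12·9·7: 12·9 = 108 ≡ 16, then 16·7 = 112 ≡ 20. So 7^13 ≡ 20 (mod 23).
Hence ψ⁻¹(7) = 20.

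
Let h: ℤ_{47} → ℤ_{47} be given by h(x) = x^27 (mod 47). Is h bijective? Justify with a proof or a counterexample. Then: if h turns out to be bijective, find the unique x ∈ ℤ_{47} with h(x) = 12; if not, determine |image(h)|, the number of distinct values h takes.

27

Since 47 is prime, the nonzero elements of ℤ_{47} form a cyclic group of order 46.
As gcd(27, 46) = 1, raising to the 27th power is a bijection on this group: if u^27 ≡ v^27 then (uv^{−1})^27 = 1, and the only element of order dividing gcd(27, 46) = 1 is 1, so u = v.
With h(0) = 0 this makes h injective on all of ℤ_{47}, hence bijective (finite equal-size domain and codomain). In particular h is bijective.
Since h is bijective, we find the preimage of 12. The inverse of x ↦ x^27 on (ℤ_{47})^× is x ↦ x^29, because 27·29 = 783 = 17·46 + 1 ≡ 1 (mod 46) and x^{46} = 1 for x ≠ 0 (Fermat). So h⁻¹(12) = 12^29 mod 47.
Repeated squaring mod 47: 12^1 ≡ 12, 12^2 ≡ 12² = 144 ≡ 3, 12^4 ≡ 3² = 9, 12^8 ≡ 9² = 81 ≡ 34, 12^16 ≡ 34² = 1156 ≡ 28. Since 29 = 16 + 8 + 4 + 1, 12^29 ≡ 28·34·9·12: 28·34 = 952 ≡ 12, then 12·9 = 108 ≡ 14, then 14·12 = 168 ≡ 27. So 12^29 ≡ 27 (mod 47).
Hence h⁻¹(12) = 27.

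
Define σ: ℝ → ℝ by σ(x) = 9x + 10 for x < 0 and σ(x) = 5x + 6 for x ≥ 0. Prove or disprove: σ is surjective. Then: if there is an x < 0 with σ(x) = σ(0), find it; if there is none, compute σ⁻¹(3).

-4/9

Both pieces are strictly increasing (slopes 9 and 5), so each is injective on its own interval.
The left piece maps (−∞, 0) onto (−∞, 10); the right piece maps [0, ∞) onto [6, ∞).
The union (−∞, 10) ∪ [6, ∞) covers ℝ, so σ is surjective.
For the follow-up: the images overlap, so an x < 0 with σ(x) = σ(0) exists. σ(0) = 6; solving 9x + 10 = 6 for x < 0 gives x = (6 − 10)/9 = −4/9.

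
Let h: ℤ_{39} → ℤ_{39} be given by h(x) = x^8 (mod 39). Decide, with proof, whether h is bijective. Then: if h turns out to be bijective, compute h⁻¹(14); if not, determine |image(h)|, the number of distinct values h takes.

8

h(1) = 1^8 = 1.
h(5): Repeated squaring mod 39: 5^1 ≡ 5, 5^2 ≡ 5² = 25, 5^4 ≡ 25² = 625 ≡ 1, 5^8 ≡ 1² = 1. So 5^8 ≡ 1 (mod 39).
So h(1) = h(5) = 1 while 1 ≠ 5, therefore h is not injective, hence not bijective.
Since h is not bijective, we determine |image(h)|. Computing x^8 mod 39 for each x (by repeated squaring, reducing mod 39 at every step), the values h(0), h(1), …, h(38) are: 0, 1, 22, 9, 16, 1, 3, 16, 1, 3, 22, 22, 27, 13, 1, 9, 22, 16, 27, 16, 16, 27, 16, 22, 9, 1, 13, 27, 22, 22, 3, 1, 16, 3, 1, 16, 9, 22, 1.
The distinct values are {0, 1, 3, 9, 13, 16, 22, 27}; there are 8 of them.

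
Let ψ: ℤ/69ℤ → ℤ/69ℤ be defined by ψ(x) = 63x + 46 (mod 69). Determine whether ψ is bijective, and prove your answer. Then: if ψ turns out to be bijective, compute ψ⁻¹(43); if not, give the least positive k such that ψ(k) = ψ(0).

23

We have gcd(63, 69) = 3 > 1. Taking s = 0 and t = 23: ψ(0) = 46 and ψ(23) = 63·23 + 46 = 1495 ≡ 46 (mod 69).
So ψ(0) = ψ(23) while 0 ≠ 23, hence ψ is not injective, hence not bijective.
Since ψ is not bijective, we find the least positive k with ψ(k) = ψ(0): this means 63k ≡ 0 (mod 69), i.e. 69 ∣ 63k. Since gcd(63, 69) = 3, dividing through by 3 this holds exactly when 23 ∣ 21k, and as gcd(21, 23) = 1, exactly when 23 ∣ k.
The smallest positive such k is 23.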